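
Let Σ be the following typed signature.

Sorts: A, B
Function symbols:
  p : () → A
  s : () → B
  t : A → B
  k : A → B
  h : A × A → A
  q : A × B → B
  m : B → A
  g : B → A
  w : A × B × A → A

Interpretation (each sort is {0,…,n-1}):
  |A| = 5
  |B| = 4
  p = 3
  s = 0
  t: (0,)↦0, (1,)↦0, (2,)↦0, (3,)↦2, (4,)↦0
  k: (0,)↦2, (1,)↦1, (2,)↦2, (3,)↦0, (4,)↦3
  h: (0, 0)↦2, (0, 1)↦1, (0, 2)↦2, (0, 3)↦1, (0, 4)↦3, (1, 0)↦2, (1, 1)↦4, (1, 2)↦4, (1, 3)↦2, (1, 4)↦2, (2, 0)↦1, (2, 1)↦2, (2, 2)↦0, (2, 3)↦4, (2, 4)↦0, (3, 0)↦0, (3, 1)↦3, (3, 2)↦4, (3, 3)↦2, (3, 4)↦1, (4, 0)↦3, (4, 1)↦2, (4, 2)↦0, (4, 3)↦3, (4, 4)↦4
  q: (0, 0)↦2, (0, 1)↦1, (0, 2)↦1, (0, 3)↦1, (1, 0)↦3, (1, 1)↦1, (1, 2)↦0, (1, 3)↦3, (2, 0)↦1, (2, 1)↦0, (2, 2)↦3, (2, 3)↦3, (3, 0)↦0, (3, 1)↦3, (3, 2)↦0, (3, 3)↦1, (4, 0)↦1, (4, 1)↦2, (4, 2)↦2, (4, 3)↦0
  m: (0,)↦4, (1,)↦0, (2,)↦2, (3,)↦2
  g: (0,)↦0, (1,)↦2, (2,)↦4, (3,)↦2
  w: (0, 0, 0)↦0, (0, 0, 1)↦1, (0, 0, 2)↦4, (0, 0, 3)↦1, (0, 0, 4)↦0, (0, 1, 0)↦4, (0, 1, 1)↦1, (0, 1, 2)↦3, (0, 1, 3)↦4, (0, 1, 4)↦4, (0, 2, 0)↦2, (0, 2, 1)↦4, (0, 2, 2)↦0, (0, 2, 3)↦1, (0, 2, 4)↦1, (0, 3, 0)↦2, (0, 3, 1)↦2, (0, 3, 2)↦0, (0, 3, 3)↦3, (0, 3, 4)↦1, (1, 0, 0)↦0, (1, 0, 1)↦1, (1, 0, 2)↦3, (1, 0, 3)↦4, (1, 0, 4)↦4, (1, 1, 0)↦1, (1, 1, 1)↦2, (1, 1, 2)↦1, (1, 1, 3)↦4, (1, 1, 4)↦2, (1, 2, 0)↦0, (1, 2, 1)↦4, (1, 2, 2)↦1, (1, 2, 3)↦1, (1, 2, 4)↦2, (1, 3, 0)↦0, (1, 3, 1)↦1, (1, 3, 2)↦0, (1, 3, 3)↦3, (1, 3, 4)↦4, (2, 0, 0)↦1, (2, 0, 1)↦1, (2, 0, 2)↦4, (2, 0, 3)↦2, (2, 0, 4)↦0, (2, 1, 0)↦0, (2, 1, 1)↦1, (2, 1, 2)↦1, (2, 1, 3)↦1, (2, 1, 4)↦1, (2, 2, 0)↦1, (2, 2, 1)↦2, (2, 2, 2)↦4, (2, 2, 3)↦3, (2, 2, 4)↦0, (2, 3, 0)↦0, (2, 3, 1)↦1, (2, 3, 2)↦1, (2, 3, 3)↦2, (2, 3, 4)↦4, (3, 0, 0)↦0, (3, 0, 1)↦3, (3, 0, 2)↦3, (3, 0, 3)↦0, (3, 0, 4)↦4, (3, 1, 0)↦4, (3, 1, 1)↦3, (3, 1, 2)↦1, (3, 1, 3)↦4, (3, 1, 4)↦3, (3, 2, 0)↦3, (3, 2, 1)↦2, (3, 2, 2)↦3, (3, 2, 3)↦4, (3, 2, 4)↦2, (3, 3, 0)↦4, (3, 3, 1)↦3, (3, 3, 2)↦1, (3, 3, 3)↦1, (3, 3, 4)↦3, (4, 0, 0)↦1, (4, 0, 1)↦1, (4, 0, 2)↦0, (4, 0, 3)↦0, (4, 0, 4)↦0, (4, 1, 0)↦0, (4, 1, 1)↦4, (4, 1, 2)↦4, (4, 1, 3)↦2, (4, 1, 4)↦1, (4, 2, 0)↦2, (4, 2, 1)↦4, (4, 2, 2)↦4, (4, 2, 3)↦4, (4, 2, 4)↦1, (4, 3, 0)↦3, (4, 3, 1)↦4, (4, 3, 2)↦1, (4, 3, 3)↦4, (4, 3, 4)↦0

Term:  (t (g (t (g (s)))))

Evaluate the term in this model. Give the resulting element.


value = 0

  s = 0
  (g (s)) = g(0,) = 0
  (t (g (s))) = t(0,) = 0
  (g (t (g (s)))) = g(0,) = 0
  (t (g (t (g (s))))) = t(0,) = 0


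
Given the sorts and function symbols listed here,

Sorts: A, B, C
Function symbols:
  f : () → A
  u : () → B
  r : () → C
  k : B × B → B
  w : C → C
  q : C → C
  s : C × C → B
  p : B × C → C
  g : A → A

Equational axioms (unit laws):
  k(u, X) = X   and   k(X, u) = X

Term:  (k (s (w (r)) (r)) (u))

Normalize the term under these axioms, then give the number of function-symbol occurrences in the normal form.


size = 4

1. (k (s (w (r)) (r)) (u))  →  (s (w (r)) (r))
normal form: (s (w (r)) (r))


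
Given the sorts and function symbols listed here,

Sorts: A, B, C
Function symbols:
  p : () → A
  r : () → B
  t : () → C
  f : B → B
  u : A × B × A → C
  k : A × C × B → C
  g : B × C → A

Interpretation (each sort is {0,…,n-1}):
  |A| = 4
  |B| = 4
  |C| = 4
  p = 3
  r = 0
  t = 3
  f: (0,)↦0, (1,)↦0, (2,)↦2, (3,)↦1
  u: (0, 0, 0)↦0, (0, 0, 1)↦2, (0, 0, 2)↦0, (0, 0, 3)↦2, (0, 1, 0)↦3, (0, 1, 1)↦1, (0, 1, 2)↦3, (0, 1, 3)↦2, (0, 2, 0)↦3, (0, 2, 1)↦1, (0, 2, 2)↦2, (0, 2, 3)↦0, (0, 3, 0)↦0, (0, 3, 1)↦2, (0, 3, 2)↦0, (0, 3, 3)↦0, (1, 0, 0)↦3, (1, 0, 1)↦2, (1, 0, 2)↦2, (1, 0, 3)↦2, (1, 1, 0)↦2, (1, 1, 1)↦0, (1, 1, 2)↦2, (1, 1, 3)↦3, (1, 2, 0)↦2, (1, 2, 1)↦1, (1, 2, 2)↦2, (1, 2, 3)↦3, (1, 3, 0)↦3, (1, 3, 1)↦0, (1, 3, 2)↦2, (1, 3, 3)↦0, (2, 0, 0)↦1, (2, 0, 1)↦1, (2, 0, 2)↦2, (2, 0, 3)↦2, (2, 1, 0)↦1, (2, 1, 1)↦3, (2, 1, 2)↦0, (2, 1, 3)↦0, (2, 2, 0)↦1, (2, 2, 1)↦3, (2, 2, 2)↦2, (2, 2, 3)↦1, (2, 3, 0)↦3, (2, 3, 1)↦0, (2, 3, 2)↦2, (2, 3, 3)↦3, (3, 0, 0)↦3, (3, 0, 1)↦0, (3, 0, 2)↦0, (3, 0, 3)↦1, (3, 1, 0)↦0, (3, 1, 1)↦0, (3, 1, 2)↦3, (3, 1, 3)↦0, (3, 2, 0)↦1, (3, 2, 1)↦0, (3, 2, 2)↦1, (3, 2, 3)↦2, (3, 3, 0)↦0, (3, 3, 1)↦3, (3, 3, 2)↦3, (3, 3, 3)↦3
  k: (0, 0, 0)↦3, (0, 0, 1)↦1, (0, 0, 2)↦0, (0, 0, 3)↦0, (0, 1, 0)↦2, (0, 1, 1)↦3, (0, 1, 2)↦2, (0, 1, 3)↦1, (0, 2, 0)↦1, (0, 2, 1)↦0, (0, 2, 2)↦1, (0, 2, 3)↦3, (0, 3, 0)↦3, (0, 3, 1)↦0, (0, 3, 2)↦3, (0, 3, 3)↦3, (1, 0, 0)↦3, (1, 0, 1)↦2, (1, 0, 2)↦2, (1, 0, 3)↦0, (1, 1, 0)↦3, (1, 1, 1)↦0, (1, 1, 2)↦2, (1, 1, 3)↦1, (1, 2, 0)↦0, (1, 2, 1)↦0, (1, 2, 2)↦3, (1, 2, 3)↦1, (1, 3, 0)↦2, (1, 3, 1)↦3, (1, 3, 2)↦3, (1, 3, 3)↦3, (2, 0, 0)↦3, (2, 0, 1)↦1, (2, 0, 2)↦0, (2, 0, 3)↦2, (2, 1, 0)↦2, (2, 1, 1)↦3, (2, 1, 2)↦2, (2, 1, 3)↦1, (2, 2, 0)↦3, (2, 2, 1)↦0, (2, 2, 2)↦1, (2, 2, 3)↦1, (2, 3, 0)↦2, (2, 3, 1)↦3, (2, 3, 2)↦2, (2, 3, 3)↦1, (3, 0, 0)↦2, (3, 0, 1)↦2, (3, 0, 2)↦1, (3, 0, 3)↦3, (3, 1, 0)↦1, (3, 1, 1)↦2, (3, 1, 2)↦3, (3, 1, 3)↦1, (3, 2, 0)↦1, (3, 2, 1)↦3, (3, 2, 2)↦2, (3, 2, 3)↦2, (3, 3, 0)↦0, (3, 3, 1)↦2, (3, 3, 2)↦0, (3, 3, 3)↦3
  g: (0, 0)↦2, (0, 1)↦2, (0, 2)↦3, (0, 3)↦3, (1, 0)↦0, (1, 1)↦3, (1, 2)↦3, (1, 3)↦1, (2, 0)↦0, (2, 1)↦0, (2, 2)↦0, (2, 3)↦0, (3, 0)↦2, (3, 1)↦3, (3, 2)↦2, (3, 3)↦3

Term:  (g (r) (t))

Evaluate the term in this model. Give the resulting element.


value = 3

  r = 0
  t = 3
  (g (r) (t)) = g(0, 3) = 3


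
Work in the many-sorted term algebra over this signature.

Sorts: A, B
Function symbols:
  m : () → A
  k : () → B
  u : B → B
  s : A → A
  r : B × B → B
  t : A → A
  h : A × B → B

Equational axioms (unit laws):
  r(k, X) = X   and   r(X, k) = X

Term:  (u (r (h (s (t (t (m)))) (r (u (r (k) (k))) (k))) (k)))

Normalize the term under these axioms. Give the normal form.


1. (u (r (h (s (t (t (m)))) (r (u (r (k) (k))) (k))) (k)))  →  (u (h (s (t (t (m)))) (r (u (r (k) (k))) (k))))
2. (u (h (s (t (t (m)))) (r (u (r (k) (k))) (k))))  →  (u (h (s (t (t (m)))) (u (r (k) (k)))))
3. (u (h (s (t (t (m)))) (u (r (k) (k)))))  →  (u (h (s (t (t (m)))) (u (k))))

normal form = (u (h (s (t (t (m)))) (u (k))))


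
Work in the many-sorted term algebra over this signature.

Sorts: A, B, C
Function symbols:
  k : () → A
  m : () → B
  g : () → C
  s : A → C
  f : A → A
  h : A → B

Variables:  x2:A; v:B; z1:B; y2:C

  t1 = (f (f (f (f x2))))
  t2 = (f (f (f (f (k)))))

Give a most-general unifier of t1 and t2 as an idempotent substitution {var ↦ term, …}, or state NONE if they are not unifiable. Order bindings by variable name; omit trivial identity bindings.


{x2 ↦ (k)}


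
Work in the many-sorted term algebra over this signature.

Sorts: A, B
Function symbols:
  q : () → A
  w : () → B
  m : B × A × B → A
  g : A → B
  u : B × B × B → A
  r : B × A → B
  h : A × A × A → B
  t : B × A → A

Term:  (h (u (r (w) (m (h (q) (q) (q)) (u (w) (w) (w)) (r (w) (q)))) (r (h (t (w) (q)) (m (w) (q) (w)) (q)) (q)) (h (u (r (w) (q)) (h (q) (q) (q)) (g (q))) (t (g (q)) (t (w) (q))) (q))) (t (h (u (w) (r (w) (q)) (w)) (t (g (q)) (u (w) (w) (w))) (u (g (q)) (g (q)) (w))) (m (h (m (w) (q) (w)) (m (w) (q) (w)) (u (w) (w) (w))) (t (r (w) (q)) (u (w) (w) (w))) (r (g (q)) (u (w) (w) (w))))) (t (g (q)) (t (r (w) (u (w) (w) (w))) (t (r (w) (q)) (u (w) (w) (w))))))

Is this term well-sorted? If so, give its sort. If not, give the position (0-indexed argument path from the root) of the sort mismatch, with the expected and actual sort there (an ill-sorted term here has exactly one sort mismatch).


      (w) : B
          (q) : A
          (q) : A
          (q) : A
        (h (q) (q) (q)) : B
          (w) : B
          (w) : B
          (w) : B
        (u (w) (w) (w)) : A
          (w) : B
          (q) : A
        (r (w) (q)) : B
      (m (h (q) (q) (q)) (u (w) (w) (w)) (r (w) (q))) : A
    (r (w) (m (h (q) (q) (q)) (u (w) (w) (w)) (r (w) (q)))) : B
          (w) : B
          (q) : A
        (t (w) (q)) : A
          (w) : B
          (q) : A
          (w) : B
        (m (w) (q) (w)) : A
        (q) : A
      (h (t (w) (q)) (m (w) (q) (w)) (q)) : B
      (q) : A
    (r (h (t (w) (q)) (m (w) (q) (w)) (q)) (q)) : B
          (w) : B
          (q) : A
        (r (w) (q)) : B
          (q) : A
          (q) : A
          (q) : A
        (h (q) (q) (q)) : B
          (q) : A
        (g (q)) : B
      (u (r (w) (q)) (h (q) (q) (q)) (g (q))) : A
          (q) : A
        (g (q)) : B
          (w) : B
          (q) : A
        (t (w) (q)) : A
      (t (g (q)) (t (w) (q))) : A
      (q) : A
    (h (u (r (w) (q)) (h (q) (q) (q)) (g (q))) (t (g (q)) (t (w) (q))) (q)) : B
  (u (r (w) (m (h (q) (q) (q)) (u (w) (w) (w)) (r (w) (q)))) (r (h (t (w) (q)) (m (w) (q) (w)) (q)) (q)) (h (u (r (w) (q)) (h (q) (q) (q)) (g (q))) (t (g (q)) (t (w) (q))) (q))) : A
        (w) : B
          (w) : B
          (q) : A
        (r (w) (q)) : B
        (w) : B
      (u (w) (r (w) (q)) (w)) : A
          (q) : A
        (g (q)) : B
          (w) : B
          (w) : B
          (w) : B
        (u (w) (w) (w)) : A
      (t (g (q)) (u (w) (w) (w))) : A
          (q) : A
        (g (q)) : B
          (q) : A
        (g (q)) : B
        (w) : B
      (u (g (q)) (g (q)) (w)) : A
    (h (u (w) (r (w) (q)) (w)) (t (g (q)) (u (w) (w) (w))) (u (g (q)) (g (q)) (w))) : B
          (w) : B
          (q) : A
          (w) : B
        (m (w) (q) (w)) : A
          (w) : B
          (q) : A
          (w) : B
        (m (w) (q) (w)) : A
          (w) : B
          (w) : B
          (w) : B
        (u (w) (w) (w)) : A
      (h (m (w) (q) (w)) (m (w) (q) (w)) (u (w) (w) (w))) : B
          (w) : B
          (q) : A
        (r (w) (q)) : B
          (w) : B
          (w) : B
          (w) : B
        (u (w) (w) (w)) : A
      (t (r (w) (q)) (u (w) (w) (w))) : A
          (q) : A
        (g (q)) : B
          (w) : B
          (w) : B
          (w) : B
        (u (w) (w) (w)) : A
      (r (g (q)) (u (w) (w) (w))) : B
    (m (h (m (w) (q) (w)) (m (w) (q) (w)) (u (w) (w) (w))) (t (r (w) (q)) (u (w) (w) (w))) (r (g (q)) (u (w) (w) (w)))) : A
  (t (h (u (w) (r (w) (q)) (w)) (t (g (q)) (u (w) (w) (w))) (u (g (q)) (g (q)) (w))) (m (h (m (w) (q) (w)) (m (w) (q) (w)) (u (w) (w) (w))) (t (r (w) (q)) (u (w) (w) (w))) (r (g (q)) (u (w) (w) (w))))) : A
      (q) : A
    (g (q)) : B
        (w) : B
          (w) : B
          (w) : B
          (w) : B
        (u (w) (w) (w)) : A
      (r (w) (u (w) (w) (w))) : B
          (w) : B
          (q) : A
        (r (w) (q)) : B
          (w) : B
          (w) : B
          (w) : B
        (u (w) (w) (w)) : A
      (t (r (w) (q)) (u (w) (w) (w))) : A
    (t (r (w) (u (w) (w) (w))) (t (r (w) (q)) (u (w) (w) (w)))) : A
  (t (g (q)) (t (r (w) (u (w) (w) (w))) (t (r (w) (q)) (u (w) (w) (w))))) : A
(h (u (r (w) (m (h (q) (q) (q)) (u (w) (w) (w)) (r (w) (q)))) (r (h (t (w) (q)) (m (w) (q) (w)) (q)) (q)) (h (u (r (w) (q)) (h (q) (q) (q)) (g (q))) (t (g (q)) (t (w) (q))) (q))) (t (h (u (w) (r (w) (q)) (w)) (t (g (q)) (u (w) (w) (w))) (u (g (q)) (g (q)) (w))) (m (h (m (w) (q) (w)) (m (w) (q) (w)) (u (w) (w) (w))) (t (r (w) (q)) (u (w) (w) (w))) (r (g (q)) (u (w) (w) (w))))) (t (g (q)) (t (r (w) (u (w) (w) (w))) (t (r (w) (q)) (u (w) (w) (w)))))) : B

well-sorted; sort = B


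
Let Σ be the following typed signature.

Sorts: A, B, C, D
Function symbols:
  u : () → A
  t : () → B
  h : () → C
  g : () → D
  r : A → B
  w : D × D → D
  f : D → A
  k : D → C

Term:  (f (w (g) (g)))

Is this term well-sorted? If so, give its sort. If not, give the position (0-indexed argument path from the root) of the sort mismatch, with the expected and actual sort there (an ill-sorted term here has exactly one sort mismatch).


    (g) : D
    (g) : D
  (w (g) (g)) : D
(f (w (g) (g))) : A

well-sorted; sort = A


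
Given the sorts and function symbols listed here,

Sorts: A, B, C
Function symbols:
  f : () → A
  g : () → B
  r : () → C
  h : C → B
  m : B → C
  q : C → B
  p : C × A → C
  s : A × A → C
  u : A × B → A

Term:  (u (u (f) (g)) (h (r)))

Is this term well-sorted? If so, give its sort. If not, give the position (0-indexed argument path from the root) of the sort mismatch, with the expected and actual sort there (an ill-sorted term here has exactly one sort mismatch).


well-sorted; sort = A

    (f) : A
    (g) : B
  (u (f) (g)) : A
    (r) : C
  (h (r)) : B
(u (u (f) (g)) (h (r))) : A


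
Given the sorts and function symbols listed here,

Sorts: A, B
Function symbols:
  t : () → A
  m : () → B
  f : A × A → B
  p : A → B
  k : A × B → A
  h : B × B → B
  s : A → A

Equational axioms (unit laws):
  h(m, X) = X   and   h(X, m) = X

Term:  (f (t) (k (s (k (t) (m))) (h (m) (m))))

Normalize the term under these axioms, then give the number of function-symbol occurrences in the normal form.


1. (f (t) (k (s (k (t) (m))) (h (m) (m))))  →  (f (t) (k (s (k (t) (m))) (m)))
normal form: (f (t) (k (s (k (t) (m))) (m)))

size = 8


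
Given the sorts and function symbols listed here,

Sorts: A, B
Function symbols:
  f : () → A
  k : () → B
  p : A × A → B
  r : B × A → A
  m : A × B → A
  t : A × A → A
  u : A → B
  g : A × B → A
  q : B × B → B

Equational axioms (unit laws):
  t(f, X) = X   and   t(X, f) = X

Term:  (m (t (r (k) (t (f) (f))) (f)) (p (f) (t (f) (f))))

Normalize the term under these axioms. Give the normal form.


normal form = (m (r (k) (f)) (p (f) (f)))

1. (m (t (r (k) (t (f) (f))) (f)) (p (f) (t (f) (f))))  →  (m (r (k) (t (f) (f))) (p (f) (t (f) (f))))
2. (m (r (k) (t (f) (f))) (p (f) (t (f) (f))))  →  (m (r (k) (f)) (p (f) (t (f) (f))))
3. (m (r (k) (f)) (p (f) (t (f) (f))))  →  (m (r (k) (f)) (p (f) (f)))


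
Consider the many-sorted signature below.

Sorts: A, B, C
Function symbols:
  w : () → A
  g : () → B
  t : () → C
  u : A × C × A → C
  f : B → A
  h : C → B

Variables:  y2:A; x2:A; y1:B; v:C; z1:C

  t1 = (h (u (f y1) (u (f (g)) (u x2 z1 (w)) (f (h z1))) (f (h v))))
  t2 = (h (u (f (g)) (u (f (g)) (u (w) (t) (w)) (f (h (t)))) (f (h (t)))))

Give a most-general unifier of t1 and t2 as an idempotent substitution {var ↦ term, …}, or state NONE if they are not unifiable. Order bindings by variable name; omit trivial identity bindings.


{v ↦ (t), x2 ↦ (w), y1 ↦ (g), z1 ↦ (t)}


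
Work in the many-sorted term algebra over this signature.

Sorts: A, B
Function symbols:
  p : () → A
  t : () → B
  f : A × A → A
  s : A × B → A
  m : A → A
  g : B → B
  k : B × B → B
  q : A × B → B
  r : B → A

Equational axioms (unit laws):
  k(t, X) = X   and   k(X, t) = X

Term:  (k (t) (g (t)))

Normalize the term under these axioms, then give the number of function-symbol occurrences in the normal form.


1. (k (t) (g (t)))  →  (g (t))
normal form: (g (t))

size = 2


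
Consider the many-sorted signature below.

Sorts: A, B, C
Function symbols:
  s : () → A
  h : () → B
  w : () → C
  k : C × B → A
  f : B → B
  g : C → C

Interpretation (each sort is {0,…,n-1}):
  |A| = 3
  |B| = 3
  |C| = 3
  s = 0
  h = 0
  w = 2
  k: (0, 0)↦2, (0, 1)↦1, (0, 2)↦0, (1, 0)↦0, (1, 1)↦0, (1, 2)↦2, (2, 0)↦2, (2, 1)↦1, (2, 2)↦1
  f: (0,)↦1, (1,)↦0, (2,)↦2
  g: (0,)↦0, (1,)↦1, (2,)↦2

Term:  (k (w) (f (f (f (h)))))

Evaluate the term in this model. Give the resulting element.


  w = 2
  h = 0
  (f (h)) = f(0,) = 1
  (f (f (h))) = f(1,) = 0
  (f (f (f (h)))) = f(0,) = 1
  (k (w) (f (f (f (h))))) = k(2, 1) = 1

value = 1


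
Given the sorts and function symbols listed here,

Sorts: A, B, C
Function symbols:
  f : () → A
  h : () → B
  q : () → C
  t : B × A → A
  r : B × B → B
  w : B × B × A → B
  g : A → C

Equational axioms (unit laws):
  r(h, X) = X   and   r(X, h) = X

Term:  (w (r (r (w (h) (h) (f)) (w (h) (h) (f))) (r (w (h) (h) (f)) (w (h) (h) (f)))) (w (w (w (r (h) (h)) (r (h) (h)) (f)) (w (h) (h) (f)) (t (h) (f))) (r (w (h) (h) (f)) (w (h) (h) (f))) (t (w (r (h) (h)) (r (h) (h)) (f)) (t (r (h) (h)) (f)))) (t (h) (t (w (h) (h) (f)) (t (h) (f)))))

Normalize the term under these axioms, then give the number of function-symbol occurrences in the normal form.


size = 60

1. (w (r (r (w (h) (h) (f)) (w (h) (h) (f))) (r (w (h) (h) (f)) (w (h) (h) (f)))) (w (w (w (r (h) (h)) (r (h) (h)) (f)) (w (h) (h) (f)) (t (h) (f))) (r (w (h) (h) (f)) (w (h) (h) (f))) (t (w (r (h) (h)) (r (h) (h)) (f)) (t (r (h) (h)) (f)))) (t (h) (t (w (h) (h) (f)) (t (h) (f)))))  →  (w (r (r (w (h) (h) (f)) (w (h) (h) (f))) (r (w (h) (h) (f)) (w (h) (h) (f)))) (w (w (w (h) (r (h) (h)) (f)) (w (h) (h) (f)) (t (h) (f))) (r (w (h) (h) (f)) (w (h) (h) (f))) (t (w (r (h) (h)) (r (h) (h)) (f)) (t (r (h) (h)) (f)))) (t (h) (t (w (h) (h) (f)) (t (h) (f)))))
2. (w (r (r (w (h) (h) (f)) (w (h) (h) (f))) (r (w (h) (h) (f)) (w (h) (h) (f)))) (w (w (w (h) (r (h) (h)) (f)) (w (h) (h) (f)) (t (h) (f))) (r (w (h) (h) (f)) (w (h) (h) (f))) (t (w (r (h) (h)) (r (h) (h)) (f)) (t (r (h) (h)) (f)))) (t (h) (t (w (h) (h) (f)) (t (h) (f)))))  →  (w (r (r (w (h) (h) (f)) (w (h) (h) (f))) (r (w (h) (h) (f)) (w (h) (h) (f)))) (w (w (w (h) (h) (f)) (w (h) (h) (f)) (t (h) (f))) (r (w (h) (h) (f)) (w (h) (h) (f))) (t (w (r (h) (h)) (r (h) (h)) (f)) (t (r (h) (h)) (f)))) (t (h) (t (w (h) (h) (f)) (t (h) (f)))))
3. (w (r (r (w (h) (h) (f)) (w (h) (h) (f))) (r (w (h) (h) (f)) (w (h) (h) (f)))) (w (w (w (h) (h) (f)) (w (h) (h) (f)) (t (h) (f))) (r (w (h) (h) (f)) (w (h) (h) (f))) (t (w (r (h) (h)) (r (h) (h)) (f)) (t (r (h) (h)) (f)))) (t (h) (t (w (h) (h) (f)) (t (h) (f)))))  →  (w (r (r (w (h) (h) (f)) (w (h) (h) (f))) (r (w (h) (h) (f)) (w (h) (h) (f)))) (w (w (w (h) (h) (f)) (w (h) (h) (f)) (t (h) (f))) (r (w (h) (h) (f)) (w (h) (h) (f))) (t (w (h) (r (h) (h)) (f)) (t (r (h) (h)) (f)))) (t (h) (t (w (h) (h) (f)) (t (h) (f)))))
4. (w (r (r (w (h) (h) (f)) (w (h) (h) (f))) (r (w (h) (h) (f)) (w (h) (h) (f)))) (w (w (w (h) (h) (f)) (w (h) (h) (f)) (t (h) (f))) (r (w (h) (h) (f)) (w (h) (h) (f))) (t (w (h) (r (h) (h)) (f)) (t (r (h) (h)) (f)))) (t (h) (t (w (h) (h) (f)) (t (h) (f)))))  →  (w (r (r (w (h) (h) (f)) (w (h) (h) (f))) (r (w (h) (h) (f)) (w (h) (h) (f)))) (w (w (w (h) (h) (f)) (w (h) (h) (f)) (t (h) (f))) (r (w (h) (h) (f)) (w (h) (h) (f))) (t (w (h) (h) (f)) (t (r (h) (h)) (f)))) (t (h) (t (w (h) (h) (f)) (t (h) (f)))))
5. (w (r (r (w (h) (h) (f)) (w (h) (h) (f))) (r (w (h) (h) (f)) (w (h) (h) (f)))) (w (w (w (h) (h) (f)) (w (h) (h) (f)) (t (h) (f))) (r (w (h) (h) (f)) (w (h) (h) (f))) (t (w (h) (h) (f)) (t (r (h) (h)) (f)))) (t (h) (t (w (h) (h) (f)) (t (h) (f)))))  →  (w (r (r (w (h) (h) (f)) (w (h) (h) (f))) (r (w (h) (h) (f)) (w (h) (h) (f)))) (w (w (w (h) (h) (f)) (w (h) (h) (f)) (t (h) (f))) (r (w (h) (h) (f)) (w (h) (h) (f))) (t (w (h) (h) (f)) (t (h) (f)))) (t (h) (t (w (h) (h) (f)) (t (h) (f)))))
normal form: (w (r (r (w (h) (h) (f)) (w (h) (h) (f))) (r (w (h) (h) (f)) (w (h) (h) (f)))) (w (w (w (h) (h) (f)) (w (h) (h) (f)) (t (h) (f))) (r (w (h) (h) (f)) (w (h) (h) (f))) (t (w (h) (h) (f)) (t (h) (f)))) (t (h) (t (w (h) (h) (f)) (t (h) (f)))))


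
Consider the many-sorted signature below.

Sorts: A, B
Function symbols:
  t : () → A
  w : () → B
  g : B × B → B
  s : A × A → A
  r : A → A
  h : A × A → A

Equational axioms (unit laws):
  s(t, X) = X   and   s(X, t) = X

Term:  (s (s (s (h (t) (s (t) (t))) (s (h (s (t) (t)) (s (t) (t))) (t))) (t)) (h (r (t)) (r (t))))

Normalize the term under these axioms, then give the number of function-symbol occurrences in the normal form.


1. (s (s (s (h (t) (s (t) (t))) (s (h (s (t) (t)) (s (t) (t))) (t))) (t)) (h (r (t)) (r (t))))  →  (s (s (h (t) (s (t) (t))) (s (h (s (t) (t)) (s (t) (t))) (t))) (h (r (t)) (r (t))))
2. (s (s (h (t) (s (t) (t))) (s (h (s (t) (t)) (s (t) (t))) (t))) (h (r (t)) (r (t))))  →  (s (s (h (t) (t)) (s (h (s (t) (t)) (s (t) (t))) (t))) (h (r (t)) (r (t))))
3. (s (s (h (t) (t)) (s (h (s (t) (t)) (s (t) (t))) (t))) (h (r (t)) (r (t))))  →  (s (s (h (t) (t)) (h (s (t) (t)) (s (t) (t)))) (h (r (t)) (r (t))))
4. (s (s (h (t) (t)) (h (s (t) (t)) (s (t) (t)))) (h (r (t)) (r (t))))  →  (s (s (h (t) (t)) (h (t) (s (t) (t)))) (h (r (t)) (r (t))))
5. (s (s (h (t) (t)) (h (t) (s (t) (t)))) (h (r (t)) (r (t))))  →  (s (s (h (t) (t)) (h (t) (t))) (h (r (t)) (r (t))))
normal form: (s (s (h (t) (t)) (h (t) (t))) (h (r (t)) (r (t))))

size = 13


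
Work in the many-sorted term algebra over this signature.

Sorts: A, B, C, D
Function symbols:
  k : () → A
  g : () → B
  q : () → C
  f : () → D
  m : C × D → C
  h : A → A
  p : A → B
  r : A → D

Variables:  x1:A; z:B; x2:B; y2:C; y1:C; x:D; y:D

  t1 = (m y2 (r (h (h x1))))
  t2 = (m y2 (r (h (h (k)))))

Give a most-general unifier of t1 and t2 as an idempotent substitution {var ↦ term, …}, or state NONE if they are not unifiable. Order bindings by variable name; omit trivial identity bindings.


{x1 ↦ (k)}


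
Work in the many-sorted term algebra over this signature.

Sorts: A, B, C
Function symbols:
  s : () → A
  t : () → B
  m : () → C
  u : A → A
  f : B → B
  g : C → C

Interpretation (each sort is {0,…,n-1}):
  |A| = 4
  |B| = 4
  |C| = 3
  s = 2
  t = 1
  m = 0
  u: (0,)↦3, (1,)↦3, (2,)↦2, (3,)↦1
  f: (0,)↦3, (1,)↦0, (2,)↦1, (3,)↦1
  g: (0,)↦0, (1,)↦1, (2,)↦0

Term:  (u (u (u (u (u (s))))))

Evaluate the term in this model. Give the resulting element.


value = 2

  s = 2
  (u (s)) = u(2,) = 2
  (u (u (s))) = u(2,) = 2
  (u (u (u (s)))) = u(2,) = 2
  (u (u (u (u (s))))) = u(2,) = 2
  (u (u (u (u (u (s)))))) = u(2,) = 2


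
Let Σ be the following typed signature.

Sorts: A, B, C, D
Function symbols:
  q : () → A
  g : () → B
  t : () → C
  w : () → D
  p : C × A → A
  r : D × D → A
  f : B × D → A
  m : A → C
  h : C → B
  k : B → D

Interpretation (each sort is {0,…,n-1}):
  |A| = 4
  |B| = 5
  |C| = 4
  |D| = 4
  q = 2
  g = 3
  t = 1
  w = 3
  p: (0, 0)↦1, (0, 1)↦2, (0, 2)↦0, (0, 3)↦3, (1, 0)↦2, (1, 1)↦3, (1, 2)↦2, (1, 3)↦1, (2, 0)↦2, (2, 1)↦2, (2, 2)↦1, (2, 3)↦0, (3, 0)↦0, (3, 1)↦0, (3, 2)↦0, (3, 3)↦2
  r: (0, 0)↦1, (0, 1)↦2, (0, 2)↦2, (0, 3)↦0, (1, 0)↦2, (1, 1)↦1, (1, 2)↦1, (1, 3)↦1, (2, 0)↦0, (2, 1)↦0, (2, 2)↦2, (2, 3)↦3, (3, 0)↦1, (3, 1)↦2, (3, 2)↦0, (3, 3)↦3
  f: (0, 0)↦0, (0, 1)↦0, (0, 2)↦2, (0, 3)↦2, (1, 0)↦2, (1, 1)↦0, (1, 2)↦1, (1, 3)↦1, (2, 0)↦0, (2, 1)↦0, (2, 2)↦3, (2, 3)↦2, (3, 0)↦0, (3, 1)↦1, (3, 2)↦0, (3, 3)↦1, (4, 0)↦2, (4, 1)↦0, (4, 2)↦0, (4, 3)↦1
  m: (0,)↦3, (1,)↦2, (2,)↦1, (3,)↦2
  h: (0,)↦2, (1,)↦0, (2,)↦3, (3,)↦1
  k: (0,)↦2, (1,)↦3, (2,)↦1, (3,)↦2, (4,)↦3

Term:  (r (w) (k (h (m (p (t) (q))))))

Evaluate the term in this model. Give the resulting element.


  w = 3
  t = 1
  q = 2
  (p (t) (q)) = p(1, 2) = 2
  (m (p (t) (q))) = m(2,) = 1
  (h (m (p (t) (q)))) = h(1,) = 0
  (k (h (m (p (t) (q))))) = k(0,) = 2
  (r (w) (k (h (m (p (t) (q)))))) = r(3, 2) = 0

value = 0


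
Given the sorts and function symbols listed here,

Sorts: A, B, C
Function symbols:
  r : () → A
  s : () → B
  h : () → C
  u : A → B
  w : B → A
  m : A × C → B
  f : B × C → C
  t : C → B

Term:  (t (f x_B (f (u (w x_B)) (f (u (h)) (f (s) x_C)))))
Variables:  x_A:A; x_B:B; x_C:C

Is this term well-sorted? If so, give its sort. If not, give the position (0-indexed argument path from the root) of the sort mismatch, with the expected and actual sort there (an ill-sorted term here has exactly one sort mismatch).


ill-sorted at position [0, 1, 1, 0, 0]: expected A, got C

    x_B : B
          x_B : B
        (w x_B) : A
      (u (w x_B)) : B
          (h) : C
        (u (h)) : ✗ arg 0 at [0, 1, 1, 0, 0] has sort C, expected A
          (s) : B
          x_C : C
        (f (s) x_C) : C


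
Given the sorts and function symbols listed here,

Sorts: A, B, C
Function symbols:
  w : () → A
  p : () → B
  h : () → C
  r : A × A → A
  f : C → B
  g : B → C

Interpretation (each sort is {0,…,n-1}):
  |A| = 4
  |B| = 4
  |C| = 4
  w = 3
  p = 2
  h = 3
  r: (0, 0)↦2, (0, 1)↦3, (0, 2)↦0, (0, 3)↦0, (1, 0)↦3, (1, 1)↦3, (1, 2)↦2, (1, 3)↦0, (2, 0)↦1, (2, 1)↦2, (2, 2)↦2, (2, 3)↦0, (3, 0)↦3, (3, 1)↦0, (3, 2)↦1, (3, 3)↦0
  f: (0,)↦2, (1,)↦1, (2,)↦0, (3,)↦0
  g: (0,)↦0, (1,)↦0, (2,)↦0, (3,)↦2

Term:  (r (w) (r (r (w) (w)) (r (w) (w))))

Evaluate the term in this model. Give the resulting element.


  w = 3
  w = 3
  w = 3
  (r (w) (w)) = r(3, 3) = 0
  w = 3
  w = 3
  (r (w) (w)) = r(3, 3) = 0
  (r (r (w) (w)) (r (w) (w))) = r(0, 0) = 2
  (r (w) (r (r (w) (w)) (r (w) (w)))) = r(3, 2) = 1

value = 1


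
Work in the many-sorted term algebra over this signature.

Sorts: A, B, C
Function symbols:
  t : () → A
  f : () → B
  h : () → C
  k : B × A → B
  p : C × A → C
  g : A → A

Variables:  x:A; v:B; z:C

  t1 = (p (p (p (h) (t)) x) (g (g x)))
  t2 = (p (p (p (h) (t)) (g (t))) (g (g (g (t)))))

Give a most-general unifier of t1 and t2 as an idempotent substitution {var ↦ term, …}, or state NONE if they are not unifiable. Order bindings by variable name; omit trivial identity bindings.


{x ↦ (g (t))}


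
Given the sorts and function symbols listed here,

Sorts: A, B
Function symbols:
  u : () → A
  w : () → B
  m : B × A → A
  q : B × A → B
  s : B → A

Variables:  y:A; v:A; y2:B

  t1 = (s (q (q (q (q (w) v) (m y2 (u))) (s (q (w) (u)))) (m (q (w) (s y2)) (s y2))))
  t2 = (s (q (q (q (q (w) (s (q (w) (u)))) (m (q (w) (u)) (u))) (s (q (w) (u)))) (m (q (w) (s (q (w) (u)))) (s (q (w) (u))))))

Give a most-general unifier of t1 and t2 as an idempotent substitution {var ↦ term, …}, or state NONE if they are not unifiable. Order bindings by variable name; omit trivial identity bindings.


{v ↦ (s (q (w) (u))), y2 ↦ (q (w) (u))}


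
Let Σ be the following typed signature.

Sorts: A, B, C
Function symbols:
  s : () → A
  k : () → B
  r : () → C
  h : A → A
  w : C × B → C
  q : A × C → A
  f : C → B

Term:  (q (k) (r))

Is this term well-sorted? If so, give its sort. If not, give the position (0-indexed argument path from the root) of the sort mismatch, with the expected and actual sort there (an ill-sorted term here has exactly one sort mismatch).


ill-sorted at position [0]: expected A, got B

  (k) : B
  (r) : C
(q (k) (r)) : ✗ arg 0 at [0] has sort B, expected A


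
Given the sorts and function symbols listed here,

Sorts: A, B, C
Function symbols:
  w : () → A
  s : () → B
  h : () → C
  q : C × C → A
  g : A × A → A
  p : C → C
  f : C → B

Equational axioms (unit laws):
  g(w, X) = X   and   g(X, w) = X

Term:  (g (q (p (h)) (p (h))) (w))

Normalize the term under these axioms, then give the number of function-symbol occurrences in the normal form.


size = 5

1. (g (q (p (h)) (p (h))) (w))  →  (q (p (h)) (p (h)))
normal form: (q (p (h)) (p (h)))


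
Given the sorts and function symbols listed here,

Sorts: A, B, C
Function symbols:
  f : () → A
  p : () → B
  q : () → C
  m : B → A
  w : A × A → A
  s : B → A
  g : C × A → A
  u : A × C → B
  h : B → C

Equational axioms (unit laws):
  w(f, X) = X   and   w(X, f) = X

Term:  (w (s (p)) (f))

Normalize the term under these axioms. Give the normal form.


1. (w (s (p)) (f))  →  (s (p))

normal form = (s (p))


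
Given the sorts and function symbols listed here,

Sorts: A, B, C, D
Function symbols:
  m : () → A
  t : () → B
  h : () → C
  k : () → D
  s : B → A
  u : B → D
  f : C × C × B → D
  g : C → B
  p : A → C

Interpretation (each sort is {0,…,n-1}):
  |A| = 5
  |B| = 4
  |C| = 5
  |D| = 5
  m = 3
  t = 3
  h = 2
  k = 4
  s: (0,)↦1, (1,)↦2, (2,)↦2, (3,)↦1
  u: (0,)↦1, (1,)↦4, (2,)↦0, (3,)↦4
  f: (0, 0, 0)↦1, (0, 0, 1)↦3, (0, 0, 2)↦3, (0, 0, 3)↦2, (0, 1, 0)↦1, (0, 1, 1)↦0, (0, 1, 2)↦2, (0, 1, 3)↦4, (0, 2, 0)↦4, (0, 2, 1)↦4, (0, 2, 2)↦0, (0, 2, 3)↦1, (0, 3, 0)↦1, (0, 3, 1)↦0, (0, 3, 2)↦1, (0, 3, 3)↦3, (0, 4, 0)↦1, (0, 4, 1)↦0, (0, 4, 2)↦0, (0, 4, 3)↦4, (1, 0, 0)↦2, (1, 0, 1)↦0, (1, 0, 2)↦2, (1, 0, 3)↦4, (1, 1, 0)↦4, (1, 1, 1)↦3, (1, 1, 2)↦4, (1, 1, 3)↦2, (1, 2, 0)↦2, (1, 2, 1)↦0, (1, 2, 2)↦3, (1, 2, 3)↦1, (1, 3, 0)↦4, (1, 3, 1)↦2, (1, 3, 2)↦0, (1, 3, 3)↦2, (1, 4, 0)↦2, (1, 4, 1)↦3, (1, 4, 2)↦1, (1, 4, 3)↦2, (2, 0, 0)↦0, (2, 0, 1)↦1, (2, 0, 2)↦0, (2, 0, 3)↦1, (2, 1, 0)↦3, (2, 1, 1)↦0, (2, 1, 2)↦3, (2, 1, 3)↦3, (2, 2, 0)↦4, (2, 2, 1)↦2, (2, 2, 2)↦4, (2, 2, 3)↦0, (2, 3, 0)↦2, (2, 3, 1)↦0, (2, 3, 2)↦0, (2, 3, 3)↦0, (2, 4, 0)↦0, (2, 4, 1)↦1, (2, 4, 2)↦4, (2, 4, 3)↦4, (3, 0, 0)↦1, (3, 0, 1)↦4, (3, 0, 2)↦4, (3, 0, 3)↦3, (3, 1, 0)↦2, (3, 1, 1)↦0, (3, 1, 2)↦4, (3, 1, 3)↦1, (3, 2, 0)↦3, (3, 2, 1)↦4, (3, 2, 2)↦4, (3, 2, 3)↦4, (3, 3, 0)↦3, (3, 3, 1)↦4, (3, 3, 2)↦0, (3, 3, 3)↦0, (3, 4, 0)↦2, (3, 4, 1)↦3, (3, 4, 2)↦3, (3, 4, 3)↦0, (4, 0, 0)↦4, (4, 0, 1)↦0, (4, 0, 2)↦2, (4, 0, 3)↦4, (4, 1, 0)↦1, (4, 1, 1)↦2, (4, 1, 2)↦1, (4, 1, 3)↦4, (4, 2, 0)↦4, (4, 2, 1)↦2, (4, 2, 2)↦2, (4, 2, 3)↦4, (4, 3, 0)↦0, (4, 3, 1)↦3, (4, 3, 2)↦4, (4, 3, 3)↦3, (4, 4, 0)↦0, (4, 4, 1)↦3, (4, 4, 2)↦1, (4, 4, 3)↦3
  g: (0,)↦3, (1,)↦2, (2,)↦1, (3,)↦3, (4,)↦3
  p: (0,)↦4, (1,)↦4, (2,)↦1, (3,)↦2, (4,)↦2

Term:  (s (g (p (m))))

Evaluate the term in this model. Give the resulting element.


value = 2

  m = 3
  (p (m)) = p(3,) = 2
  (g (p (m))) = g(2,) = 1
  (s (g (p (m)))) = s(1,) = 2


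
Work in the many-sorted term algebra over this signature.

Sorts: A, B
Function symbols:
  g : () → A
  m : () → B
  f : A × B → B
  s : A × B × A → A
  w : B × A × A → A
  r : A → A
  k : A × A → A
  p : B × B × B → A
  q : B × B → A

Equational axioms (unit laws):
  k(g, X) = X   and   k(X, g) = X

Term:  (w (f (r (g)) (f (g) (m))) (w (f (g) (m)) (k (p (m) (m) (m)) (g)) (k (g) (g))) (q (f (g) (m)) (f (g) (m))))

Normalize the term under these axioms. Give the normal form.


1. (w (f (r (g)) (f (g) (m))) (w (f (g) (m)) (k (p (m) (m) (m)) (g)) (k (g) (g))) (q (f (g) (m)) (f (g) (m))))  →  (w (f (r (g)) (f (g) (m))) (w (f (g) (m)) (p (m) (m) (m)) (k (g) (g))) (q (f (g) (m)) (f (g) (m))))
2. (w (f (r (g)) (f (g) (m))) (w (f (g) (m)) (p (m) (m) (m)) (k (g) (g))) (q (f (g) (m)) (f (g) (m))))  →  (w (f (r (g)) (f (g) (m))) (w (f (g) (m)) (p (m) (m) (m)) (g)) (q (f (g) (m)) (f (g) (m))))

normal form = (w (f (r (g)) (f (g) (m))) (w (f (g) (m)) (p (m) (m) (m)) (g)) (q (f (g) (m)) (f (g) (m))))


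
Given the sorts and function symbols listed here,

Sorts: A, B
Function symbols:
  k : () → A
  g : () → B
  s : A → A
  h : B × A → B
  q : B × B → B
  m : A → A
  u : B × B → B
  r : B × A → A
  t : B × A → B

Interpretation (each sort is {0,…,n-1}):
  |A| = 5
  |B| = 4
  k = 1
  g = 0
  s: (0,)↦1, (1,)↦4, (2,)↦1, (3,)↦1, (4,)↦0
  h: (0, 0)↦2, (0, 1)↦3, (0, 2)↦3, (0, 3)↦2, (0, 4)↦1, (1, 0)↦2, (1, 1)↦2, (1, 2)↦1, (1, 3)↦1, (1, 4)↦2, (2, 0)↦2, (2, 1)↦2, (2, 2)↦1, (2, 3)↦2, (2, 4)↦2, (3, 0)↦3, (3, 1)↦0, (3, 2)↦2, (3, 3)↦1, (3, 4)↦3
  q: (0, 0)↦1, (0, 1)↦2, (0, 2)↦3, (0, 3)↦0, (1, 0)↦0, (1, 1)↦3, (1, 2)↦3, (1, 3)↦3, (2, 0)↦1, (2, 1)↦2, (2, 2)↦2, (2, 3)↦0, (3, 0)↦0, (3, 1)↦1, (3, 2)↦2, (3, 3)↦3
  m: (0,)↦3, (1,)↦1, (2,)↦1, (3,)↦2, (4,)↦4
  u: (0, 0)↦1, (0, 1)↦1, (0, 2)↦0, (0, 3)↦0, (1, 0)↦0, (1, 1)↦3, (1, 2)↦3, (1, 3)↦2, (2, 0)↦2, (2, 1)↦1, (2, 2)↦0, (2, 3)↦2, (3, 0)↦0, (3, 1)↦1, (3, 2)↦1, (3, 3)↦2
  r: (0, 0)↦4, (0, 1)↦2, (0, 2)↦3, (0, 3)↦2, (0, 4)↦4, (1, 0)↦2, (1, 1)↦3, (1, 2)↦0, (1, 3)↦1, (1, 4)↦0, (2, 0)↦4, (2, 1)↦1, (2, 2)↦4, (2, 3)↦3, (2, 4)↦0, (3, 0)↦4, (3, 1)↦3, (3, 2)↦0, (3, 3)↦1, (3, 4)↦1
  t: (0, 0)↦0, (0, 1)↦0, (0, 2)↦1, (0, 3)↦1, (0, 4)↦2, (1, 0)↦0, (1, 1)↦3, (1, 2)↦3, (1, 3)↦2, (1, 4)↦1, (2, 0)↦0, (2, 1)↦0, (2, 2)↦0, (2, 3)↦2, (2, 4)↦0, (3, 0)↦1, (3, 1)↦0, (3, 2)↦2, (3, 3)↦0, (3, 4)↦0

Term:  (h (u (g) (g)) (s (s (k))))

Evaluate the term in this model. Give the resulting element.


  g = 0
  g = 0
  (u (g) (g)) = u(0, 0) = 1
  k = 1
  (s (k)) = s(1,) = 4
  (s (s (k))) = s(4,) = 0
  (h (u (g) (g)) (s (s (k)))) = h(1, 0) = 2

value = 2


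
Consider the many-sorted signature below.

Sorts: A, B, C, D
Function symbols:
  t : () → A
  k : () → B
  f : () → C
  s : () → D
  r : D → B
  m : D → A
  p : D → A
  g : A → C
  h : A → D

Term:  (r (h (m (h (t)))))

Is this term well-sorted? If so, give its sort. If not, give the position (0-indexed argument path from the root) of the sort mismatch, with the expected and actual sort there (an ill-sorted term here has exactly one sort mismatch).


well-sorted; sort = B

        (t) : A
      (h (t)) : D
    (m (h (t))) : A
  (h (m (h (t)))) : D
(r (h (m (h (t))))) : B


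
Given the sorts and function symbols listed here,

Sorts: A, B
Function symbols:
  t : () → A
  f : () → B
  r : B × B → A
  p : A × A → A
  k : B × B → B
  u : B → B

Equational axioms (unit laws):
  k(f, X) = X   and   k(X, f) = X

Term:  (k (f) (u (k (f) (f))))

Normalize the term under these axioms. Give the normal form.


normal form = (u (f))

1. (k (f) (u (k (f) (f))))  →  (u (k (f) (f)))
2. (u (k (f) (f)))  →  (u (f))


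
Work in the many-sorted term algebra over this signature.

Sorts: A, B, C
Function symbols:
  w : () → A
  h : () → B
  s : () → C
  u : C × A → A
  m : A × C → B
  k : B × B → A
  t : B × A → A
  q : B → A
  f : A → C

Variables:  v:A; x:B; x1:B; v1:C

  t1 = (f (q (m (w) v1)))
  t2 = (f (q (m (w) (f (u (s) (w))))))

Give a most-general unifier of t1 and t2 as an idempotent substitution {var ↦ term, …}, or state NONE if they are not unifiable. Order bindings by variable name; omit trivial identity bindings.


{v1 ↦ (f (u (s) (w)))}


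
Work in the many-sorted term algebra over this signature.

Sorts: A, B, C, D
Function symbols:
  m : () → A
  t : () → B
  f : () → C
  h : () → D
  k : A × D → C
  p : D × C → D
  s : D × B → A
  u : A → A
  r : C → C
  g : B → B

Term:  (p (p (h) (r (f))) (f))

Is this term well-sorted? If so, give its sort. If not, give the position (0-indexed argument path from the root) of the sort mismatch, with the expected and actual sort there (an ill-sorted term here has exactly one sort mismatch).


well-sorted; sort = D

    (h) : D
      (f) : C
    (r (f)) : C
  (p (h) (r (f))) : D
  (f) : C
(p (p (h) (r (f))) (f)) : D


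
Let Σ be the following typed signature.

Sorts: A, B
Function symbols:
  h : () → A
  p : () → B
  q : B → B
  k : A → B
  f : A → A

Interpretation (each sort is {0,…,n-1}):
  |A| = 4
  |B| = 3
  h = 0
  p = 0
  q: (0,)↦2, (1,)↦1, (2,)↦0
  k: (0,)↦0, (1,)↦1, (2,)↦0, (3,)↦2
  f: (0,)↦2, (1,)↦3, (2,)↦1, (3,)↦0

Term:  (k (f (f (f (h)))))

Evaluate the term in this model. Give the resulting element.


  h = 0
  (f (h)) = f(0,) = 2
  (f (f (h))) = f(2,) = 1
  (f (f (f (h)))) = f(1,) = 3
  (k (f (f (f (h))))) = k(3,) = 2

value = 2


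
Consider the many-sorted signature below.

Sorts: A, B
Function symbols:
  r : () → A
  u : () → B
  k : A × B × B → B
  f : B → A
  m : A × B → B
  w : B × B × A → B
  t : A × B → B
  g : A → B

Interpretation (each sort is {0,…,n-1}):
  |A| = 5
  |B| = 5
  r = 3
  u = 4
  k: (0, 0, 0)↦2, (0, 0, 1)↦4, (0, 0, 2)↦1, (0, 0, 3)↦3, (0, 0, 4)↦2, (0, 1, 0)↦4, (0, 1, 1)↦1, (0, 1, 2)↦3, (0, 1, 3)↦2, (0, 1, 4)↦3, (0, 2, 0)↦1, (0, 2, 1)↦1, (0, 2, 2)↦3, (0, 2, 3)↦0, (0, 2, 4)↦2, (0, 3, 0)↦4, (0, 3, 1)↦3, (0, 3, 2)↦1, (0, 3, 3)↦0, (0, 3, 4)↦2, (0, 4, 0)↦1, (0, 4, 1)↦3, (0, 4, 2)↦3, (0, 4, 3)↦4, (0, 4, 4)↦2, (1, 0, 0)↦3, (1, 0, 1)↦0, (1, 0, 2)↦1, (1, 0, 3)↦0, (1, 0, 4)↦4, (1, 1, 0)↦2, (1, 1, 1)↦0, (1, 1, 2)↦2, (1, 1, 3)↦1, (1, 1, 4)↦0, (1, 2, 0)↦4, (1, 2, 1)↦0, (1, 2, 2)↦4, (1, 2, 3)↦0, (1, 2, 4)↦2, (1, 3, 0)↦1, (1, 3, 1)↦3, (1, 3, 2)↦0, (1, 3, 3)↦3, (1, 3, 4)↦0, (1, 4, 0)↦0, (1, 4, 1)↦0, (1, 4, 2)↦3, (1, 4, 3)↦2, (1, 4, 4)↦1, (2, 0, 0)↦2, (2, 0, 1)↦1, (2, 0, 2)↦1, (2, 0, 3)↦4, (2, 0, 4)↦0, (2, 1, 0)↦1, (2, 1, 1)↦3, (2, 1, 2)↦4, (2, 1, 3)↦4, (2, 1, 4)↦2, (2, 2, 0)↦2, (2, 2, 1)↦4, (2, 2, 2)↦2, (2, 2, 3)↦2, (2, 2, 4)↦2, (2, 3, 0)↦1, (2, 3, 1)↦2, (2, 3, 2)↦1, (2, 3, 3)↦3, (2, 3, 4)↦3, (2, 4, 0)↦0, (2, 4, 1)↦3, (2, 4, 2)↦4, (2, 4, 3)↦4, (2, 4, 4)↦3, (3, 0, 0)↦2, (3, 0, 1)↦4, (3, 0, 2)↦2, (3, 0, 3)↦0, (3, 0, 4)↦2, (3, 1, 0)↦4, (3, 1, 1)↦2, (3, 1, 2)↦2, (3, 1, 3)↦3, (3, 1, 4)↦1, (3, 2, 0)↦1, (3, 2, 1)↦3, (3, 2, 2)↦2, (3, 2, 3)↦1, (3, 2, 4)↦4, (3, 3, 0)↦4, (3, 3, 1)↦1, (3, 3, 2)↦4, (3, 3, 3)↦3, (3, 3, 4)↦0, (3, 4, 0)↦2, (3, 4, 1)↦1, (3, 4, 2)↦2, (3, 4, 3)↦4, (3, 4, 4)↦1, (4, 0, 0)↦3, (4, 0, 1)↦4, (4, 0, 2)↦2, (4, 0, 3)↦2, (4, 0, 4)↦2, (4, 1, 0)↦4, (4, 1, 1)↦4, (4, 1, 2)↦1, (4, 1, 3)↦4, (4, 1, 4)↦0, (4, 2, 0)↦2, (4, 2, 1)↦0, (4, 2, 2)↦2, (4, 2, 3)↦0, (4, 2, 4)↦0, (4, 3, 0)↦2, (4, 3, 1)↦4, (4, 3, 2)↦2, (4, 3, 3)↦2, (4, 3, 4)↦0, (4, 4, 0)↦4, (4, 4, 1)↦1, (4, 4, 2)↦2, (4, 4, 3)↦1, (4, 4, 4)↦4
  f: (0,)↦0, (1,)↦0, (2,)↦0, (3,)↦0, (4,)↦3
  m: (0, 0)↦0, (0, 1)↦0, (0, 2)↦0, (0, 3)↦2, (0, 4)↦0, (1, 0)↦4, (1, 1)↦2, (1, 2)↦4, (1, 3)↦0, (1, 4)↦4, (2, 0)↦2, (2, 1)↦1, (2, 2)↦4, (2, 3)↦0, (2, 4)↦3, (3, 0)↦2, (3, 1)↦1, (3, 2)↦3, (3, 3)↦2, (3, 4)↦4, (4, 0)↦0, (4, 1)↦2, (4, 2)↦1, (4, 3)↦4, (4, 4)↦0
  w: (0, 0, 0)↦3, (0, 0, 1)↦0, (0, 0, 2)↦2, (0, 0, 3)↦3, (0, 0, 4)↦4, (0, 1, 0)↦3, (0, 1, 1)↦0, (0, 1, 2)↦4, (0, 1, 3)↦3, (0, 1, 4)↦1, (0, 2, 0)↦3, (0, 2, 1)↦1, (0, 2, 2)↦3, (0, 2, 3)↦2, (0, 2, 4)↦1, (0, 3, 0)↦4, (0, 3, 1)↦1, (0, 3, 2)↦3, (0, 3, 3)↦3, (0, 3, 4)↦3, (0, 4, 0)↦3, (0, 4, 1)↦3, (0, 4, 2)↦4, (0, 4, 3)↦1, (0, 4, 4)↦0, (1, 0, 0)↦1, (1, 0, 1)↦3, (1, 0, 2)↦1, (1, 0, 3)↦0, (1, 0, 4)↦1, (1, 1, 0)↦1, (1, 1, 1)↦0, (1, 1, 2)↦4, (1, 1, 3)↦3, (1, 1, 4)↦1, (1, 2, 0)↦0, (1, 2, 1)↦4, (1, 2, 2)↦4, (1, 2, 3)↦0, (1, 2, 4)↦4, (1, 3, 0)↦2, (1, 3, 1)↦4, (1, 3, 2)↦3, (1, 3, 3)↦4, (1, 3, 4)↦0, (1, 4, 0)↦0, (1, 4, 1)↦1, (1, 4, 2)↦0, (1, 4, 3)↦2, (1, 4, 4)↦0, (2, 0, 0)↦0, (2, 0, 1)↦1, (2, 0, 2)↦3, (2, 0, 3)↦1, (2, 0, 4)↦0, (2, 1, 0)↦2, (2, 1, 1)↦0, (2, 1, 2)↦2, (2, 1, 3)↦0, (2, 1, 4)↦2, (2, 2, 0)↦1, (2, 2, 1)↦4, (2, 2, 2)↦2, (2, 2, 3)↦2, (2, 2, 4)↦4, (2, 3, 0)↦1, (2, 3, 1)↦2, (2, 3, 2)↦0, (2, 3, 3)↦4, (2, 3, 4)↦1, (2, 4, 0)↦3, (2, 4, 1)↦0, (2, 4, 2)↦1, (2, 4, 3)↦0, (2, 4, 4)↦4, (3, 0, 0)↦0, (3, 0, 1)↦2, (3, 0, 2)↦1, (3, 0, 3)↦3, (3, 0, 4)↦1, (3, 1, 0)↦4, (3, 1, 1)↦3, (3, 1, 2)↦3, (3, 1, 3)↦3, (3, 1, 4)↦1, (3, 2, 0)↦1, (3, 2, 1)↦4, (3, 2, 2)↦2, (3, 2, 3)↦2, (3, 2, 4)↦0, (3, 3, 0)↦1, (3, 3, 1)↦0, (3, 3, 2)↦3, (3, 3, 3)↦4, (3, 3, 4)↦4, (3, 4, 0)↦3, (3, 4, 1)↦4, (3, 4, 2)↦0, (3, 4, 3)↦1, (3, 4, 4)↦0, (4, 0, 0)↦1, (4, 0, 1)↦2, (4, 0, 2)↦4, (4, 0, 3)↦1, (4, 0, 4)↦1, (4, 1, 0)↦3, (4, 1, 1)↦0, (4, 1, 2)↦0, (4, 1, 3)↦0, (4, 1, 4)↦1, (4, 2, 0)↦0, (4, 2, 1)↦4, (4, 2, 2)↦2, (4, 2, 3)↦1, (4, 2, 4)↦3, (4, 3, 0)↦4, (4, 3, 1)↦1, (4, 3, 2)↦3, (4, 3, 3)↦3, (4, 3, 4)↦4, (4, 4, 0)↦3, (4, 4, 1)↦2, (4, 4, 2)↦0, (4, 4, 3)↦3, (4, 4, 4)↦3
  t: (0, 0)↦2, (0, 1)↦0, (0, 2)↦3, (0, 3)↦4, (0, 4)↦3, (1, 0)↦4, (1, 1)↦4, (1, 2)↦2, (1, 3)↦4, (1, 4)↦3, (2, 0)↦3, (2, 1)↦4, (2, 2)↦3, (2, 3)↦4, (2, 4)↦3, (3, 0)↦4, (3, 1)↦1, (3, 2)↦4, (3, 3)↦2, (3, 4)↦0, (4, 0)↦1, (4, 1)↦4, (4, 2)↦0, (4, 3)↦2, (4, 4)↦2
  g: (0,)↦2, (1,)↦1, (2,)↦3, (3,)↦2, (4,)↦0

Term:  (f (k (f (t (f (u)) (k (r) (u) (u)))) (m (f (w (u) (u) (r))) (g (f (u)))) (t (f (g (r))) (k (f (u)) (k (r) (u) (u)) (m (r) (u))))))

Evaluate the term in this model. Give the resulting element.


  u = 4
  (f (u)) = f(4,) = 3
  r = 3
  u = 4
  u = 4
  (k (r) (u) (u)) = k(3, 4, 4) = 1
  (t (f (u)) (k (r) (u) (u))) = t(3, 1) = 1
  (f (t (f (u)) (k (r) (u) (u)))) = f(1,) = 0
  u = 4
  u = 4
  r = 3
  (w (u) (u) (r)) = w(4, 4, 3) = 3
  (f (w (u) (u) (r))) = f(3,) = 0
  u = 4
  (f (u)) = f(4,) = 3
  (g (f (u))) = g(3,) = 2
  (m (f (w (u) (u) (r))) (g (f (u)))) = m(0, 2) = 0
  r = 3
  (g (r)) = g(3,) = 2
  (f (g (r))) = f(2,) = 0
  u = 4
  (f (u)) = f(4,) = 3
  r = 3
  u = 4
  u = 4
  (k (r) (u) (u)) = k(3, 4, 4) = 1
  r = 3
  u = 4
  (m (r) (u)) = m(3, 4) = 4
  (k (f (u)) (k (r) (u) (u)) (m (r) (u))) = k(3, 1, 4) = 1
  (t (f (g (r))) (k (f (u)) (k (r) (u) (u)) (m (r) (u)))) = t(0, 1) = 0
  (k (f (t (f (u)) (k (r) (u) (u)))) (m (f (w (u) (u) (r))) (g (f (u)))) (t (f (g (r))) (k (f (u)) (k (r) (u) (u)) (m (r) (u))))) = k(0, 0, 0) = 2
  (f (k (f (t (f (u)) (k (r) (u) (u)))) (m (f (w (u) (u) (r))) (g (f (u)))) (t (f (g (r))) (k (f (u)) (k (r) (u) (u)) (m (r) (u)))))) = f(2,) = 0

value = 0
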